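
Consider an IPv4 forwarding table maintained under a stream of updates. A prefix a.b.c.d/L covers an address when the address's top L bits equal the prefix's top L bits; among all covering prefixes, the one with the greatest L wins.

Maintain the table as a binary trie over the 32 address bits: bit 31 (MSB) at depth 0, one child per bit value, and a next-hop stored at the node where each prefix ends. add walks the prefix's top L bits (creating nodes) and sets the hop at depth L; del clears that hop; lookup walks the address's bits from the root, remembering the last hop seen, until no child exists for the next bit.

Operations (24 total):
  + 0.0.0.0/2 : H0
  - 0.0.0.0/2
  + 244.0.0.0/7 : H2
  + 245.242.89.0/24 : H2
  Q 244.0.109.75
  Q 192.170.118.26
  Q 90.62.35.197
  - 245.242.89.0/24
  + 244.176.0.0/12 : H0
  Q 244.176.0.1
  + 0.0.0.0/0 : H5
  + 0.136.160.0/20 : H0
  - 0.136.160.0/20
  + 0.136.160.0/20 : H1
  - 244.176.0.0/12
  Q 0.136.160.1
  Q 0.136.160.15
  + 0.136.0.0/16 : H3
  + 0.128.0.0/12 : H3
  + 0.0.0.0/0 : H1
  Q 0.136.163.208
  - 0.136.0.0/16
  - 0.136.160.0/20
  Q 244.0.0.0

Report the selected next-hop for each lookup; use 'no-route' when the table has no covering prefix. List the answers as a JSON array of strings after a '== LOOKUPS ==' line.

Trace:
  + 0.0.0.0/2 (H0) depth=2
  - 0.0.0.0/2 clear@2
  + 244.0.0.0/7 (H2) depth=7
  + 245.242.89.0/24 (H2) depth=24
  Q 244.0.109.75: descend 1111010 ; hops seen [H2] ; pick H2
  Q 192.170.118.26: descend 11 ; hops seen [∅] ; pick no-route
  Q 90.62.35.197: descend 0 ; hops seen [∅] ; pick no-route
  - 245.242.89.0/24 clear@24
  + 244.176.0.0/12 (H0) depth=12
  Q 244.176.0.1: descend 111101001011 ; hops seen [H2,H0] ; pick H0
  + 0.0.0.0/0 (H5) depth=0
  + 0.136.160.0/20 (H0) depth=20
  - 0.136.160.0/20 clear@20
  + 0.136.160.0/20 (H1) depth=20
  - 244.176.0.0/12 clear@12
  Q 0.136.160.1: descend 00000000100010001010 ; hops seen [H5,H1] ; pick H1
  Q 0.136.160.15: descend 00000000100010001010 ; hops seen [H5,H1] ; pick H1
  + 0.136.0.0/16 (H3) depth=16
  + 0.128.0.0/12 (H3) depth=12
  + 0.0.0.0/0 (H1) depth=0
  Q 0.136.163.208: descend 00000000100010001010 ; hops seen [H1,H3,H3,H1] ; pick H1
  - 0.136.0.0/16 clear@16
  - 0.136.160.0/20 clear@20
  Q 244.0.0.0: descend 11110100 ; hops seen [H1,H2] ; pick H2

== LOOKUPS ==
["H2","no-route","no-route","H0","H1","H1","H1","H2"]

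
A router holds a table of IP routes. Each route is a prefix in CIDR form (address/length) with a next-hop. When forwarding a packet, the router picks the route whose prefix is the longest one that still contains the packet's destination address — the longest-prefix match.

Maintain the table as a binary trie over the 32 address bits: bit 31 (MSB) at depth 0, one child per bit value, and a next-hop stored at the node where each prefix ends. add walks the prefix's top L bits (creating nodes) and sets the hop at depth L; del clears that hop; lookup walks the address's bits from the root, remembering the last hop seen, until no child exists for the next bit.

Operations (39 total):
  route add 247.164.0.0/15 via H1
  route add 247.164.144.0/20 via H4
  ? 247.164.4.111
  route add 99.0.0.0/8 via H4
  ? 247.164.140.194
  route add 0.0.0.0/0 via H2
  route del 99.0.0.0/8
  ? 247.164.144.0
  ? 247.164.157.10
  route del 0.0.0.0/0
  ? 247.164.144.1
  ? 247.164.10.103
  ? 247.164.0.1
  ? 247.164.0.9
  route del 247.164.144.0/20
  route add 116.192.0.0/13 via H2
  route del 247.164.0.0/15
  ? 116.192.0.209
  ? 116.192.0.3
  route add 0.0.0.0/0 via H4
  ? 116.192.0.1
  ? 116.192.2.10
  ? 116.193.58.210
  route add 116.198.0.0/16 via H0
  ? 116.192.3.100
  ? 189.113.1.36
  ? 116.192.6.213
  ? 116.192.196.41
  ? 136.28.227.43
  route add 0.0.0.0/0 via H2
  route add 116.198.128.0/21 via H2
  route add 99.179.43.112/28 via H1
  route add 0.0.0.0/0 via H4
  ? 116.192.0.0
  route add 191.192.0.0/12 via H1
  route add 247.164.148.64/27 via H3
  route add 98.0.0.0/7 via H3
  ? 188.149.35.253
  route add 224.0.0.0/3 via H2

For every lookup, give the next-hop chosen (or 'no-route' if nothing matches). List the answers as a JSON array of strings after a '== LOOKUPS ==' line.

Process each operation:
  add 247.164.0.0/15 -> H1 at depth 15
  add 247.164.144.0/20 -> H4 at depth 20
  ? 247.164.4.111  path d0:-→d1:-→d2:-→d3:-→d4:-→d5:-→d6:-→d7:-→d8:-→d9:-→d10:-→d11:-→d12:-→d13:-→d14:-→d15:H1→d16:-  best=H1
  add 99.0.0.0/8 -> H4 at depth 8
  ? 247.164.140.194  path d0:-→d1:-→d2:-→d3:-→d4:-→d5:-→d6:-→d7:-→d8:-→d9:-→d10:-→d11:-→d12:-→d13:-→d14:-→d15:H1→d16:-→d17:-→d18:-→d19:-  best=H1
  add 0.0.0.0/0 -> H2 at depth 0
  del 99.0.0.0/8 (clear depth 8)
  ? 247.164.144.0  path d0:H2→d1:-→d2:-→d3:-→d4:-→d5:-→d6:-→d7:-→d8:-→d9:-→d10:-→d11:-→d12:-→d13:-→d14:-→d15:H1→d16:-→d17:-→d18:-→d19:-→d20:H4  best=H4
  ? 247.164.157.10  path d0:H2→d1:-→d2:-→d3:-→d4:-→d5:-→d6:-→d7:-→d8:-→d9:-→d10:-→d11:-→d12:-→d13:-→d14:-→d15:H1→d16:-→d17:-→d18:-→d19:-→d20:H4  best=H4
  del 0.0.0.0/0 (clear depth 0)
  ? 247.164.144.1  path d0:-→d1:-→d2:-→d3:-→d4:-→d5:-→d6:-→d7:-→d8:-→d9:-→d10:-→d11:-→d12:-→d13:-→d14:-→d15:H1→d16:-→d17:-→d18:-→d19:-→d20:H4  best=H4
  ? 247.164.10.103  path d0:-→d1:-→d2:-→d3:-→d4:-→d5:-→d6:-→d7:-→d8:-→d9:-→d10:-→d11:-→d12:-→d13:-→d14:-→d15:H1→d16:-  best=H1
  ? 247.164.0.1  path d0:-→d1:-→d2:-→d3:-→d4:-→d5:-→d6:-→d7:-→d8:-→d9:-→d10:-→d11:-→d12:-→d13:-→d14:-→d15:H1→d16:-  best=H1
  ? 247.164.0.9  path d0:-→d1:-→d2:-→d3:-→d4:-→d5:-→d6:-→d7:-→d8:-→d9:-→d10:-→d11:-→d12:-→d13:-→d14:-→d15:H1→d16:-  best=H1
  del 247.164.144.0/20 (clear depth 20)
  add 116.192.0.0/13 -> H2 at depth 13
  del 247.164.0.0/15 (clear depth 15)
  ? 116.192.0.209  path d0:-→d1:-→d2:-→d3:-→d4:-→d5:-→d6:-→d7:-→d8:-→d9:-→d10:-→d11:-→d12:-→d13:H2  best=H2
  ? 116.192.0.3  path d0:-→d1:-→d2:-→d3:-→d4:-→d5:-→d6:-→d7:-→d8:-→d9:-→d10:-→d11:-→d12:-→d13:H2  best=H2
  add 0.0.0.0/0 -> H4 at depth 0
  ? 116.192.0.1  path d0:H4→d1:-→d2:-→d3:-→d4:-→d5:-→d6:-→d7:-→d8:-→d9:-→d10:-→d11:-→d12:-→d13:H2  best=H2
  ? 116.192.2.10  path d0:H4→d1:-→d2:-→d3:-→d4:-→d5:-→d6:-→d7:-→d8:-→d9:-→d10:-→d11:-→d12:-→d13:H2  best=H2
  ? 116.193.58.210  path d0:H4→d1:-→d2:-→d3:-→d4:-→d5:-→d6:-→d7:-→d8:-→d9:-→d10:-→d11:-→d12:-→d13:H2  best=H2
  add 116.198.0.0/16 -> H0 at depth 16
  ? 116.192.3.100  path d0:H4→d1:-→d2:-→d3:-→d4:-→d5:-→d6:-→d7:-→d8:-→d9:-→d10:-→d11:-→d12:-→d13:H2  best=H2
  ? 189.113.1.36  path d0:H4→d1:-  best=H4
  ? 116.192.6.213  path d0:H4→d1:-→d2:-→d3:-→d4:-→d5:-→d6:-→d7:-→d8:-→d9:-→d10:-→d11:-→d12:-→d13:H2  best=H2
  ? 116.192.196.41  path d0:H4→d1:-→d2:-→d3:-→d4:-→d5:-→d6:-→d7:-→d8:-→d9:-→d10:-→d11:-→d12:-→d13:H2  best=H2
  ? 136.28.227.43  path d0:H4→d1:-  best=H4
  add 0.0.0.0/0 -> H2 at depth 0
  add 116.198.128.0/21 -> H2 at depth 21
  add 99.179.43.112/28 -> H1 at depth 28
  add 0.0.0.0/0 -> H4 at depth 0
  ? 116.192.0.0  path d0:H4→d1:-→d2:-→d3:-→d4:-→d5:-→d6:-→d7:-→d8:-→d9:-→d10:-→d11:-→d12:-→d13:H2  best=H2
  add 191.192.0.0/12 -> H1 at depth 12
  add 247.164.148.64/27 -> H3 at depth 27
  add 98.0.0.0/7 -> H3 at depth 7
  ? 188.149.35.253  path d0:H4→d1:-→d2:-→d3:-→d4:-→d5:-→d6:-  best=H4
  add 224.0.0.0/3 -> H2 at depth 3

== LOOKUPS ==
["H1","H1","H4","H4","H4","H1","H1","H1","H2","H2","H2","H2","H2","H2","H4","H2","H2","H4","H2","H4"]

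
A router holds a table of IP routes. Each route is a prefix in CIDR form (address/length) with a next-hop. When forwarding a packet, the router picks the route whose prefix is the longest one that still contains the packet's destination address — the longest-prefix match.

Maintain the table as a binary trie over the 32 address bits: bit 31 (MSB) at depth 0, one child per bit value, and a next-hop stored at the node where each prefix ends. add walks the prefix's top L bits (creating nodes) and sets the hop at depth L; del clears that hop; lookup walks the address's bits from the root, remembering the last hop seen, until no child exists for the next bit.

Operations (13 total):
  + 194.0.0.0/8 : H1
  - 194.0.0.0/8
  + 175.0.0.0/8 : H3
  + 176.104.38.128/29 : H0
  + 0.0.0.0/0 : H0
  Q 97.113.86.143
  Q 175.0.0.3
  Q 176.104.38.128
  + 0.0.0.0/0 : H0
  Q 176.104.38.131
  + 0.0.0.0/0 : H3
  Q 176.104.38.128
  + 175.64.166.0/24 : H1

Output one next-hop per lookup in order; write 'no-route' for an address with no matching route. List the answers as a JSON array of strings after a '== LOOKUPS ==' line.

Trace:
  + 194.0.0.0/8 (H1) depth=8
  del 194.0.0.0/8 (clear depth 8)
  + 175.0.0.0/8 (H3) depth=8
  + 176.104.38.128/29 (H0) depth=29
  + 0.0.0.0/0 (H0) depth=0
  Q 97.113.86.143: descend ε ; hops seen [H0] ; pick H0
  Q 175.0.0.3: descend 10101111 ; hops seen [H0,H3] ; pick H3
  Q 176.104.38.128: descend 10110000011010000010011010000 ; hops seen [H0,H0] ; pick H0
  + 0.0.0.0/0 (H0) depth=0
  Q 176.104.38.131: descend 10110000011010000010011010000 ; hops seen [H0,H0] ; pick H0
  + 0.0.0.0/0 (H3) depth=0
  Q 176.104.38.128: descend 10110000011010000010011010000 ; hops seen [H3,H0] ; pick H0
  + 175.64.166.0/24 (H1) depth=24

== LOOKUPS ==
["H0","H3","H0","H0","H0"]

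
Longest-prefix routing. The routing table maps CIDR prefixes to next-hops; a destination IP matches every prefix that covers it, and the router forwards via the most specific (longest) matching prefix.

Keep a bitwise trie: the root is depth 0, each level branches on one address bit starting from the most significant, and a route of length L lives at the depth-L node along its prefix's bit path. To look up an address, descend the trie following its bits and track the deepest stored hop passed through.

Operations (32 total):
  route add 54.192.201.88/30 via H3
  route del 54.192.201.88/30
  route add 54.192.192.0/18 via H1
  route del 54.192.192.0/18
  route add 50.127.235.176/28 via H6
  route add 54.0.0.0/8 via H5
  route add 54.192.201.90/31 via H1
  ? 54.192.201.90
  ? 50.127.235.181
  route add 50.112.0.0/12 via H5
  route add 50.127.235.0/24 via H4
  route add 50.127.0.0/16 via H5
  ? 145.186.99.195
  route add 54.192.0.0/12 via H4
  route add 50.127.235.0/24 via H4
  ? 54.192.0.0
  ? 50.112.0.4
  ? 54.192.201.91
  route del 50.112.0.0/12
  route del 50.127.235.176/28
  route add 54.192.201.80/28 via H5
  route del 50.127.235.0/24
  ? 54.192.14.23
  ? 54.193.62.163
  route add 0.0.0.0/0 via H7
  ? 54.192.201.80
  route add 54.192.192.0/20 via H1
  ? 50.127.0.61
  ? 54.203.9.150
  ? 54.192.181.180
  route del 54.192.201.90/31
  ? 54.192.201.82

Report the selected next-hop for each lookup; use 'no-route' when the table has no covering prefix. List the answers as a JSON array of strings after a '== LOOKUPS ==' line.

Process each operation:
  add 54.192.201.88/30 -> H3 at depth 30
  del 54.192.201.88/30 (clear depth 30)
  add 54.192.192.0/18 -> H1 at depth 18
  del 54.192.192.0/18 (clear depth 18)
  add 50.127.235.176/28 -> H6 at depth 28
  add 54.0.0.0/8 -> H5 at depth 8
  add 54.192.201.90/31 -> H1 at depth 31
  lookup 54.192.201.90: bits 0011011011000000110010010101101 walk d0:-→d1:-→d2:-→d3:-→d4:-→d5:-→d6:-→d7:-→d8:H5→d9:-→d10:-→d11:-→d12:-→d13:-→d14:-→d15:-→d16:-→d17:-→d18:-→d19:-→d20:-→d21:-→d22:-→d23:-→d24:-→d25:-→d26:-→d27:-→d28:-→d29:-→d30:-→d31:H1 -> H1
  lookup 50.127.235.181: bits 0011001001111111111010111011 walk d0:-→d1:-→d2:-→d3:-→d4:-→d5:-→d6:-→d7:-→d8:-→d9:-→d10:-→d11:-→d12:-→d13:-→d14:-→d15:-→d16:-→d17:-→d18:-→d19:-→d20:-→d21:-→d22:-→d23:-→d24:-→d25:-→d26:-→d27:-→d28:H6 -> H6
  add 50.112.0.0/12 -> H5 at depth 12
  add 50.127.235.0/24 -> H4 at depth 24
  add 50.127.0.0/16 -> H5 at depth 16
  lookup 145.186.99.195: bits ε walk d0:- -> no-route
  add 54.192.0.0/12 -> H4 at depth 12
  add 50.127.235.0/24 -> H4 at depth 24
  lookup 54.192.0.0: bits 0011011011000000 walk d0:-→d1:-→d2:-→d3:-→d4:-→d5:-→d6:-→d7:-→d8:H5→d9:-→d10:-→d11:-→d12:H4→d13:-→d14:-→d15:-→d16:- -> H4
  lookup 50.112.0.4: bits 001100100111 walk d0:-→d1:-→d2:-→d3:-→d4:-→d5:-→d6:-→d7:-→d8:-→d9:-→d10:-→d11:-→d12:H5 -> H5
  lookup 54.192.201.91: bits 0011011011000000110010010101101 walk d0:-→d1:-→d2:-→d3:-→d4:-→d5:-→d6:-→d7:-→d8:H5→d9:-→d10:-→d11:-→d12:H4→d13:-→d14:-→d15:-→d16:-→d17:-→d18:-→d19:-→d20:-→d21:-→d22:-→d23:-→d24:-→d25:-→d26:-→d27:-→d28:-→d29:-→d30:-→d31:H1 -> H1
  del 50.112.0.0/12 (clear depth 12)
  del 50.127.235.176/28 (clear depth 28)
  add 54.192.201.80/28 -> H5 at depth 28
  del 50.127.235.0/24 (clear depth 24)
  lookup 54.192.14.23: bits 0011011011000000 walk d0:-→d1:-→d2:-→d3:-→d4:-→d5:-→d6:-→d7:-→d8:H5→d9:-→d10:-→d11:-→d12:H4→d13:-→d14:-→d15:-→d16:- -> H4
  lookup 54.193.62.163: bits 001101101100000 walk d0:-→d1:-→d2:-→d3:-→d4:-→d5:-→d6:-→d7:-→d8:H5→d9:-→d10:-→d11:-→d12:H4→d13:-→d14:-→d15:- -> H4
  add 0.0.0.0/0 -> H7 at depth 0
  lookup 54.192.201.80: bits 0011011011000000110010010101 walk d0:H7→d1:-→d2:-→d3:-→d4:-→d5:-→d6:-→d7:-→d8:H5→d9:-→d10:-→d11:-→d12:H4→d13:-→d14:-→d15:-→d16:-→d17:-→d18:-→d19:-→d20:-→d21:-→d22:-→d23:-→d24:-→d25:-→d26:-→d27:-→d28:H5 -> H5
  add 54.192.192.0/20 -> H1 at depth 20
  lookup 50.127.0.61: bits 0011001001111111 walk d0:H7→d1:-→d2:-→d3:-→d4:-→d5:-→d6:-→d7:-→d8:-→d9:-→d10:-→d11:-→d12:-→d13:-→d14:-→d15:-→d16:H5 -> H5
  lookup 54.203.9.150: bits 001101101100 walk d0:H7→d1:-→d2:-→d3:-→d4:-→d5:-→d6:-→d7:-→d8:H5→d9:-→d10:-→d11:-→d12:H4 -> H4
  lookup 54.192.181.180: bits 00110110110000001 walk d0:H7→d1:-→d2:-→d3:-→d4:-→d5:-→d6:-→d7:-→d8:H5→d9:-→d10:-→d11:-→d12:H4→d13:-→d14:-→d15:-→d16:-→d17:- -> H4
  del 54.192.201.90/31 (clear depth 31)
  lookup 54.192.201.82: bits 0011011011000000110010010101 walk d0:H7→d1:-→d2:-→d3:-→d4:-→d5:-→d6:-→d7:-→d8:H5→d9:-→d10:-→d11:-→d12:H4→d13:-→d14:-→d15:-→d16:-→d17:-→d18:-→d19:-→d20:H1→d21:-→d22:-→d23:-→d24:-→d25:-→d26:-→d27:-→d28:H5 -> H5

== LOOKUPS ==
["H1","H6","no-route","H4","H5","H1","H4","H4","H5","H5","H4","H4","H5"]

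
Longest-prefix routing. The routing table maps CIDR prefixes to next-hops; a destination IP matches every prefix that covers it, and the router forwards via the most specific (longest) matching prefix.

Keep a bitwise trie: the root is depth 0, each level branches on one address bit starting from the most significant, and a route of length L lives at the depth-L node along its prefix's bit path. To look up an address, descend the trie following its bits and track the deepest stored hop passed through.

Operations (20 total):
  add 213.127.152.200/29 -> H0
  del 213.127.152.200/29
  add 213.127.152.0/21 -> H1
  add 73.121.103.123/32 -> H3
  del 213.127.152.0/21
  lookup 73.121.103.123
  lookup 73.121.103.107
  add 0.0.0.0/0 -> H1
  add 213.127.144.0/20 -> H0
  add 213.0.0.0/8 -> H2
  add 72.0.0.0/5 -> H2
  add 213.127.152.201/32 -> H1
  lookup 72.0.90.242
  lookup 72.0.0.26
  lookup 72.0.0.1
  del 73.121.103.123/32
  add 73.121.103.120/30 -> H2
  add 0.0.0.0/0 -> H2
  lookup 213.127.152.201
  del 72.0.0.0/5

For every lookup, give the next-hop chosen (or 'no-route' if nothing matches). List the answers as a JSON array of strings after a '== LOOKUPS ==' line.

Apply in order:
  add 213.127.152.200/29 -> H0 at depth 29
  del 213.127.152.200/29 (clear depth 29)
  add 213.127.152.0/21 -> H1 at depth 21
  add 73.121.103.123/32 -> H3 at depth 32
  del 213.127.152.0/21 (clear depth 21)
  Q 73.121.103.123: descend 01001001011110010110011101111011 ; hops seen [H3] ; pick H3
  Q 73.121.103.107: descend 010010010111100101100111011 ; hops seen [∅] ; pick no-route
  add 0.0.0.0/0 -> H1 at depth 0
  add 213.127.144.0/20 -> H0 at depth 20
  add 213.0.0.0/8 -> H2 at depth 8
  add 72.0.0.0/5 -> H2 at depth 5
  add 213.127.152.201/32 -> H1 at depth 32
  Q 72.0.90.242: descend 0100100 ; hops seen [H1,H2] ; pick H2
  Q 72.0.0.26: descend 0100100 ; hops seen [H1,H2] ; pick H2
  Q 72.0.0.1: descend 0100100 ; hops seen [H1,H2] ; pick H2
  del 73.121.103.123/32 (clear depth 32)
  add 73.121.103.120/30 -> H2 at depth 30
  add 0.0.0.0/0 -> H2 at depth 0
  Q 213.127.152.201: descend 11010101011111111001100011001001 ; hops seen [H2,H2,H0,H1] ; pick H1
  del 72.0.0.0/5 (clear depth 5)

== LOOKUPS ==
["H3","no-route","H2","H2","H2","H1"]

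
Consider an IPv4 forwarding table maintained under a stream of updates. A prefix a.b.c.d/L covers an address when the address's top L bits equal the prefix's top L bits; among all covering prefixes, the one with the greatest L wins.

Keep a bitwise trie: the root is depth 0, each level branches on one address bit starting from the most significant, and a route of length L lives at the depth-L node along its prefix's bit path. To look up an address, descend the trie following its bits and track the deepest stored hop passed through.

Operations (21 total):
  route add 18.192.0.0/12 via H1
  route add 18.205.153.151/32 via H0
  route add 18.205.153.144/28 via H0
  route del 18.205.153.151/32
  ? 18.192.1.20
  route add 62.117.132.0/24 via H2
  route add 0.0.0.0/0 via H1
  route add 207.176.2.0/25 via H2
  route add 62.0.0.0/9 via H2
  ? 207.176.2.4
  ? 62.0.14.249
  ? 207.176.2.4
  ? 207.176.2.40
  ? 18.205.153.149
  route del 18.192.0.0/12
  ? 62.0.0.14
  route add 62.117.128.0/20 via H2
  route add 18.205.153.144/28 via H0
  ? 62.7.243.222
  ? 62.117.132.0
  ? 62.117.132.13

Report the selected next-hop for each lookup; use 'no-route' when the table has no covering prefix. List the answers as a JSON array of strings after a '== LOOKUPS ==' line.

Apply in order:
  + 18.192.0.0/12 (H1) depth=12
  + 18.205.153.151/32 (H0) depth=32
  + 18.205.153.144/28 (H0) depth=28
  del 18.205.153.151/32 (clear depth 32)
  lookup 18.192.1.20: bits 000100101100 walk d0:-→d1:-→d2:-→d3:-→d4:-→d5:-→d6:-→d7:-→d8:-→d9:-→d10:-→d11:-→d12:H1 -> H1
  + 62.117.132.0/24 (H2) depth=24
  + 0.0.0.0/0 (H1) depth=0
  + 207.176.2.0/25 (H2) depth=25
  + 62.0.0.0/9 (H2) depth=9
  lookup 207.176.2.4: bits 1100111110110000000000100 walk d0:H1→d1:-→d2:-→d3:-→d4:-→d5:-→d6:-→d7:-→d8:-→d9:-→d10:-→d11:-→d12:-→d13:-→d14:-→d15:-→d16:-→d17:-→d18:-→d19:-→d20:-→d21:-→d22:-→d23:-→d24:-→d25:H2 -> H2
  lookup 62.0.14.249: bits 001111100 walk d0:H1→d1:-→d2:-→d3:-→d4:-→d5:-→d6:-→d7:-→d8:-→d9:H2 -> H2
  lookup 207.176.2.4: bits 1100111110110000000000100 walk d0:H1→d1:-→d2:-→d3:-→d4:-→d5:-→d6:-→d7:-→d8:-→d9:-→d10:-→d11:-→d12:-→d13:-→d14:-→d15:-→d16:-→d17:-→d18:-→d19:-→d20:-→d21:-→d22:-→d23:-→d24:-→d25:H2 -> H2
  lookup 207.176.2.40: bits 1100111110110000000000100 walk d0:H1→d1:-→d2:-→d3:-→d4:-→d5:-→d6:-→d7:-→d8:-→d9:-→d10:-→d11:-→d12:-→d13:-→d14:-→d15:-→d16:-→d17:-→d18:-→d19:-→d20:-→d21:-→d22:-→d23:-→d24:-→d25:H2 -> H2
  lookup 18.205.153.149: bits 000100101100110110011001100101 walk d0:H1→d1:-→d2:-→d3:-→d4:-→d5:-→d6:-→d7:-→d8:-→d9:-→d10:-→d11:-→d12:H1→d13:-→d14:-→d15:-→d16:-→d17:-→d18:-→d19:-→d20:-→d21:-→d22:-→d23:-→d24:-→d25:-→d26:-→d27:-→d28:H0→d29:-→d30:- -> H0
  del 18.192.0.0/12 (clear depth 12)
  lookup 62.0.0.14: bits 001111100 walk d0:H1→d1:-→d2:-→d3:-→d4:-→d5:-→d6:-→d7:-→d8:-→d9:H2 -> H2
  + 62.117.128.0/20 (H2) depth=20
  + 18.205.153.144/28 (H0) depth=28
  lookup 62.7.243.222: bits 001111100 walk d0:H1→d1:-→d2:-→d3:-→d4:-→d5:-→d6:-→d7:-→d8:-→d9:H2 -> H2
  lookup 62.117.132.0: bits 001111100111010110000100 walk d0:H1→d1:-→d2:-→d3:-→d4:-→d5:-→d6:-→d7:-→d8:-→d9:H2→d10:-→d11:-→d12:-→d13:-→d14:-→d15:-→d16:-→d17:-→d18:-→d19:-→d20:H2→d21:-→d22:-→d23:-→d24:H2 -> H2
  lookup 62.117.132.13: bits 001111100111010110000100 walk d0:H1→d1:-→d2:-→d3:-→d4:-→d5:-→d6:-→d7:-→d8:-→d9:H2→d10:-→d11:-→d12:-→d13:-→d14:-→d15:-→d16:-→d17:-→d18:-→d19:-→d20:H2→d21:-→d22:-→d23:-→d24:H2 -> H2

== LOOKUPS ==
["H1","H2","H2","H2","H2","H0","H2","H2","H2","H2"]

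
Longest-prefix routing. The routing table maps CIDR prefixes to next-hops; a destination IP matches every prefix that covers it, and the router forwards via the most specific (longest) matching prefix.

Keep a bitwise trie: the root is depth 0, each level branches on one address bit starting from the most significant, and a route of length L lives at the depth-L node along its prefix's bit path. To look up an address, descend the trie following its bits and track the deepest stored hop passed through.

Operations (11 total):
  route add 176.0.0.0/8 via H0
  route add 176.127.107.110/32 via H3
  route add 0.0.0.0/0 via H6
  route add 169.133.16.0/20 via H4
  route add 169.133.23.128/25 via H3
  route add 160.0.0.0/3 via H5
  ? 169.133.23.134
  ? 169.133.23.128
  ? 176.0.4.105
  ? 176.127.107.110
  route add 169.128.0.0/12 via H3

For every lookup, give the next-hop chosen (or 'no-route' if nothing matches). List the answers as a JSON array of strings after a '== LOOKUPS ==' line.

Process each operation:
  add 176.0.0.0/8 -> H0 at depth 8
  add 176.127.107.110/32 -> H3 at depth 32
  add 0.0.0.0/0 -> H6 at depth 0
  add 169.133.16.0/20 -> H4 at depth 20
  add 169.133.23.128/25 -> H3 at depth 25
  add 160.0.0.0/3 -> H5 at depth 3
  ? 169.133.23.134  path d0:H6→d1:-→d2:-→d3:H5→d4:-→d5:-→d6:-→d7:-→d8:-→d9:-→d10:-→d11:-→d12:-→d13:-→d14:-→d15:-→d16:-→d17:-→d18:-→d19:-→d20:H4→d21:-→d22:-→d23:-→d24:-→d25:H3  best=H3
  ? 169.133.23.128  path d0:H6→d1:-→d2:-→d3:H5→d4:-→d5:-→d6:-→d7:-→d8:-→d9:-→d10:-→d11:-→d12:-→d13:-→d14:-→d15:-→d16:-→d17:-→d18:-→d19:-→d20:H4→d21:-→d22:-→d23:-→d24:-→d25:H3  best=H3
  ? 176.0.4.105  path d0:H6→d1:-→d2:-→d3:H5→d4:-→d5:-→d6:-→d7:-→d8:H0→d9:-  best=H0
  ? 176.127.107.110  path d0:H6→d1:-→d2:-→d3:H5→d4:-→d5:-→d6:-→d7:-→d8:H0→d9:-→d10:-→d11:-→d12:-→d13:-→d14:-→d15:-→d16:-→d17:-→d18:-→d19:-→d20:-→d21:-→d22:-→d23:-→d24:-→d25:-→d26:-→d27:-→d28:-→d29:-→d30:-→d31:-→d32:H3  best=H3
  add 169.128.0.0/12 -> H3 at depth 12

== LOOKUPS ==
["H3","H3","H0","H3"]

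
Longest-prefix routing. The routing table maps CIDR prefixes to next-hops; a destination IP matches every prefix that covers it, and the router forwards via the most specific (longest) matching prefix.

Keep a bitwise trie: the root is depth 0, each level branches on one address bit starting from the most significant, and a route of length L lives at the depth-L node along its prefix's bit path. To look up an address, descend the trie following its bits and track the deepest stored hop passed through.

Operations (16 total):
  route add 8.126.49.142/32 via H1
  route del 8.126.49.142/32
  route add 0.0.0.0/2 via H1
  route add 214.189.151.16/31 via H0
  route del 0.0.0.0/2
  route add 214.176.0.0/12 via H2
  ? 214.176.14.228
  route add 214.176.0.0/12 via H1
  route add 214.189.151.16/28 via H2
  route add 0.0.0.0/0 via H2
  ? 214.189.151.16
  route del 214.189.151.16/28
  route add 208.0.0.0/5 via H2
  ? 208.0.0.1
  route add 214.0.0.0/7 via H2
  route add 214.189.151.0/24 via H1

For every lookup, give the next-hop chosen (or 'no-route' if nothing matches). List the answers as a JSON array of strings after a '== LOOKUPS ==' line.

Process each operation:
  + 8.126.49.142/32 (H1) depth=32
  - 8.126.49.142/32 clear@32
  + 0.0.0.0/2 (H1) depth=2
  + 214.189.151.16/31 (H0) depth=31
  - 0.0.0.0/2 clear@2
  + 214.176.0.0/12 (H2) depth=12
  ? 214.176.14.228  path d0:-→d1:-→d2:-→d3:-→d4:-→d5:-→d6:-→d7:-→d8:-→d9:-→d10:-→d11:-→d12:H2  best=H2
  + 214.176.0.0/12 (H1) depth=12
  + 214.189.151.16/28 (H2) depth=28
  + 0.0.0.0/0 (H2) depth=0
  ? 214.189.151.16  path d0:H2→d1:-→d2:-→d3:-→d4:-→d5:-→d6:-→d7:-→d8:-→d9:-→d10:-→d11:-→d12:H1→d13:-→d14:-→d15:-→d16:-→d17:-→d18:-→d19:-→d20:-→d21:-→d22:-→d23:-→d24:-→d25:-→d26:-→d27:-→d28:H2→d29:-→d30:-→d31:H0  best=H0
  - 214.189.151.16/28 clear@28
  + 208.0.0.0/5 (H2) depth=5
  ? 208.0.0.1  path d0:H2→d1:-→d2:-→d3:-→d4:-→d5:H2  best=H2
  + 214.0.0.0/7 (H2) depth=7
  + 214.189.151.0/24 (H1) depth=24

== LOOKUPS ==
["H2","H0","H2"]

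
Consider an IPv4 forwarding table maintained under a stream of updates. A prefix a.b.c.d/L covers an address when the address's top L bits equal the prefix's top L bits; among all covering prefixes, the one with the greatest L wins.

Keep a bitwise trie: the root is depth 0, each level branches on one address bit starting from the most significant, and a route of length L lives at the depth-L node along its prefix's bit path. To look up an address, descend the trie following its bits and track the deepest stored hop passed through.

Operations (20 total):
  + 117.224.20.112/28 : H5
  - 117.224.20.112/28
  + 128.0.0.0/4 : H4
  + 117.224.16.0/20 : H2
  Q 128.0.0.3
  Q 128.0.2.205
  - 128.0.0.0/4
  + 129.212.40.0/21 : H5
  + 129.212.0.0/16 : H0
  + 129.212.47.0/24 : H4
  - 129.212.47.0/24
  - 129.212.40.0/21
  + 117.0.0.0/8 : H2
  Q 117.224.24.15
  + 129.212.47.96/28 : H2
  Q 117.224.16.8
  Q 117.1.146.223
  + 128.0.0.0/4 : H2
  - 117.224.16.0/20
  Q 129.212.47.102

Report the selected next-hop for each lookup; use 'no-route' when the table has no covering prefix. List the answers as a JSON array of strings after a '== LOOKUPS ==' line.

Process each operation:
  add 117.224.20.112/28 -> H5 at depth 28
  del 117.224.20.112/28 (clear depth 28)
  add 128.0.0.0/4 -> H4 at depth 4
  add 117.224.16.0/20 -> H2 at depth 20
  Q 128.0.0.3: descend 1000 ; hops seen [H4] ; pick H4
  Q 128.0.2.205: descend 1000 ; hops seen [H4] ; pick H4
  del 128.0.0.0/4 (clear depth 4)
  add 129.212.40.0/21 -> H5 at depth 21
  add 129.212.0.0/16 -> H0 at depth 16
  add 129.212.47.0/24 -> H4 at depth 24
  del 129.212.47.0/24 (clear depth 24)
  del 129.212.40.0/21 (clear depth 21)
  add 117.0.0.0/8 -> H2 at depth 8
  Q 117.224.24.15: descend 01110101111000000001 ; hops seen [H2,H2] ; pick H2
  add 129.212.47.96/28 -> H2 at depth 28
  Q 117.224.16.8: descend 011101011110000000010 ; hops seen [H2,H2] ; pick H2
  Q 117.1.146.223: descend 01110101 ; hops seen [H2] ; pick H2
  add 128.0.0.0/4 -> H2 at depth 4
  del 117.224.16.0/20 (clear depth 20)
  Q 129.212.47.102: descend 1000000111010100001011110110 ; hops seen [H2,H0,H2] ; pick H2

== LOOKUPS ==
["H4","H4","H2","H2","H2","H2"]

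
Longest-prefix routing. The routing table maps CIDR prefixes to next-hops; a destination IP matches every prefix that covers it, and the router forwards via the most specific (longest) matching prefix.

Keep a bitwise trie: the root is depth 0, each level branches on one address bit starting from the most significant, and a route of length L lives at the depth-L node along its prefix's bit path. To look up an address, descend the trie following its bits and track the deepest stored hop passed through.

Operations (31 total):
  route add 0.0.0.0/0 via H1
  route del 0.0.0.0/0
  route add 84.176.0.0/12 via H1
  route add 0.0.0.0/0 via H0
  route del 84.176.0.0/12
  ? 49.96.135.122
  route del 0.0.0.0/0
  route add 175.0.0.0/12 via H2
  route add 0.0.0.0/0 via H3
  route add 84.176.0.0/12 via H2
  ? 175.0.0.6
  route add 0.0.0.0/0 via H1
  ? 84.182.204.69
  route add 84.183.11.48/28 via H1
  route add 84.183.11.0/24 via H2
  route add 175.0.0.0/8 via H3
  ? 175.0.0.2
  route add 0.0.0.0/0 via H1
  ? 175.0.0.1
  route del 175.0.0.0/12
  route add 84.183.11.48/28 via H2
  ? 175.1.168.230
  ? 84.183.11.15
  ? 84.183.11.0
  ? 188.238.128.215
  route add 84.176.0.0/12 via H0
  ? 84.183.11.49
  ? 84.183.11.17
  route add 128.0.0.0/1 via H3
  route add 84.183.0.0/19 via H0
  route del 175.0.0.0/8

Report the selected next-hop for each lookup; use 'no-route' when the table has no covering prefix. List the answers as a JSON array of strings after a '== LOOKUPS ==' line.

Trace:
  + 0.0.0.0/0 (H1) depth=0
  del 0.0.0.0/0 (clear depth 0)
  + 84.176.0.0/12 (H1) depth=12
  + 0.0.0.0/0 (H0) depth=0
  del 84.176.0.0/12 (clear depth 12)
  Q 49.96.135.122: descend 0 ; hops seen [H0] ; pick H0
  del 0.0.0.0/0 (clear depth 0)
  + 175.0.0.0/12 (H2) depth=12
  + 0.0.0.0/0 (H3) depth=0
  + 84.176.0.0/12 (H2) depth=12
  Q 175.0.0.6: descend 101011110000 ; hops seen [H3,H2] ; pick H2
  + 0.0.0.0/0 (H1) depth=0
  Q 84.182.204.69: descend 010101001011 ; hops seen [H1,H2] ; pick H2
  + 84.183.11.48/28 (H1) depth=28
  + 84.183.11.0/24 (H2) depth=24
  + 175.0.0.0/8 (H3) depth=8
  Q 175.0.0.2: descend 101011110000 ; hops seen [H1,H3,H2] ; pick H2
  + 0.0.0.0/0 (H1) depth=0
  Q 175.0.0.1: descend 101011110000 ; hops seen [H1,H3,H2] ; pick H2
  del 175.0.0.0/12 (clear depth 12)
  + 84.183.11.48/28 (H2) depth=28
  Q 175.1.168.230: descend 101011110000 ; hops seen [H1,H3] ; pick H3
  Q 84.183.11.15: descend 01010100101101110000101100 ; hops seen [H1,H2,H2] ; pick H2
  Q 84.183.11.0: descend 01010100101101110000101100 ; hops seen [H1,H2,H2] ; pick H2
  Q 188.238.128.215: descend 101 ; hops seen [H1] ; pick H1
  + 84.176.0.0/12 (H0) depth=12
  Q 84.183.11.49: descend 0101010010110111000010110011 ; hops seen [H1,H0,H2,H2] ; pick H2
  Q 84.183.11.17: descend 01010100101101110000101100 ; hops seen [H1,H0,H2] ; pick H2
  + 128.0.0.0/1 (H3) depth=1
  + 84.183.0.0/19 (H0) depth=19
  del 175.0.0.0/8 (clear depth 8)

== LOOKUPS ==
["H0","H2","H2","H2","H2","H3","H2","H2","H1","H2","H2"]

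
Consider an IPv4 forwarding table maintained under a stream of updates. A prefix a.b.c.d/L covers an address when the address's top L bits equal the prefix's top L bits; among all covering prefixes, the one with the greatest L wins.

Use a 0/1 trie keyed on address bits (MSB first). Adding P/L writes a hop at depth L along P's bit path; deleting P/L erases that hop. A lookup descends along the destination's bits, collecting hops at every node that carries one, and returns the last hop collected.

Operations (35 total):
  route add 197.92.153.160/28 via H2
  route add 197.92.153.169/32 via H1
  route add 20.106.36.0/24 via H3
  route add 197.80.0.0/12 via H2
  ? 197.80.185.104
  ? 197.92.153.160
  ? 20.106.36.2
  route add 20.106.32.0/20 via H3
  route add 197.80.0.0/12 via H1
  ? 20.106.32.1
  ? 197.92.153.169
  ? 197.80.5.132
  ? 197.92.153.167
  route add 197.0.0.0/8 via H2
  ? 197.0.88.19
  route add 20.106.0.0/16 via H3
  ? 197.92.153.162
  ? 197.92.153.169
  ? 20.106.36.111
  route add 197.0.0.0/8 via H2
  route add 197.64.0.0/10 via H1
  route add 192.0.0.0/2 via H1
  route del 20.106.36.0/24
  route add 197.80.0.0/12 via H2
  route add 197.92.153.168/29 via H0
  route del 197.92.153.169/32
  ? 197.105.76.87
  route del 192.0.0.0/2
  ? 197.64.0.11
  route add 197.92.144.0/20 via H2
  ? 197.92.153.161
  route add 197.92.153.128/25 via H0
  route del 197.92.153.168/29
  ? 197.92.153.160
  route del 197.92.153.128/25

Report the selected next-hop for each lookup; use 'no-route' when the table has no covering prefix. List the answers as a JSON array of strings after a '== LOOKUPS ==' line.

Trace:
  add 197.92.153.160/28 -> H2 at depth 28
  add 197.92.153.169/32 -> H1 at depth 32
  add 20.106.36.0/24 -> H3 at depth 24
  add 197.80.0.0/12 -> H2 at depth 12
  ? 197.80.185.104  path d0:-→d1:-→d2:-→d3:-→d4:-→d5:-→d6:-→d7:-→d8:-→d9:-→d10:-→d11:-→d12:H2  best=H2
  ? 197.92.153.160  path d0:-→d1:-→d2:-→d3:-→d4:-→d5:-→d6:-→d7:-→d8:-→d9:-→d10:-→d11:-→d12:H2→d13:-→d14:-→d15:-→d16:-→d17:-→d18:-→d19:-→d20:-→d21:-→d22:-→d23:-→d24:-→d25:-→d26:-→d27:-→d28:H2  best=H2
  ? 20.106.36.2  path d0:-→d1:-→d2:-→d3:-→d4:-→d5:-→d6:-→d7:-→d8:-→d9:-→d10:-→d11:-→d12:-→d13:-→d14:-→d15:-→d16:-→d17:-→d18:-→d19:-→d20:-→d21:-→d22:-→d23:-→d24:H3  best=H3
  add 20.106.32.0/20 -> H3 at depth 20
  add 197.80.0.0/12 -> H1 at depth 12
  ? 20.106.32.1  path d0:-→d1:-→d2:-→d3:-→d4:-→d5:-→d6:-→d7:-→d8:-→d9:-→d10:-→d11:-→d12:-→d13:-→d14:-→d15:-→d16:-→d17:-→d18:-→d19:-→d20:H3→d21:-  best=H3
  ? 197.92.153.169  path d0:-→d1:-→d2:-→d3:-→d4:-→d5:-→d6:-→d7:-→d8:-→d9:-→d10:-→d11:-→d12:H1→d13:-→d14:-→d15:-→d16:-→d17:-→d18:-→d19:-→d20:-→d21:-→d22:-→d23:-→d24:-→d25:-→d26:-→d27:-→d28:H2→d29:-→d30:-→d31:-→d32:H1  best=H1
  ? 197.80.5.132  path d0:-→d1:-→d2:-→d3:-→d4:-→d5:-→d6:-→d7:-→d8:-→d9:-→d10:-→d11:-→d12:H1  best=H1
  ? 197.92.153.167  path d0:-→d1:-→d2:-→d3:-→d4:-→d5:-→d6:-→d7:-→d8:-→d9:-→d10:-→d11:-→d12:H1→d13:-→d14:-→d15:-→d16:-→d17:-→d18:-→d19:-→d20:-→d21:-→d22:-→d23:-→d24:-→d25:-→d26:-→d27:-→d28:H2  best=H2
  add 197.0.0.0/8 -> H2 at depth 8
  ? 197.0.88.19  path d0:-→d1:-→d2:-→d3:-→d4:-→d5:-→d6:-→d7:-→d8:H2→d9:-  best=H2
  add 20.106.0.0/16 -> H3 at depth 16
  ? 197.92.153.162  path d0:-→d1:-→d2:-→d3:-→d4:-→d5:-→d6:-→d7:-→d8:H2→d9:-→d10:-→d11:-→d12:H1→d13:-→d14:-→d15:-→d16:-→d17:-→d18:-→d19:-→d20:-→d21:-→d22:-→d23:-→d24:-→d25:-→d26:-→d27:-→d28:H2  best=H2
  ? 197.92.153.169  path d0:-→d1:-→d2:-→d3:-→d4:-→d5:-→d6:-→d7:-→d8:H2→d9:-→d10:-→d11:-→d12:H1→d13:-→d14:-→d15:-→d16:-→d17:-→d18:-→d19:-→d20:-→d21:-→d22:-→d23:-→d24:-→d25:-→d26:-→d27:-→d28:H2→d29:-→d30:-→d31:-→d32:H1  best=H1
  ? 20.106.36.111  path d0:-→d1:-→d2:-→d3:-→d4:-→d5:-→d6:-→d7:-→d8:-→d9:-→d10:-→d11:-→d12:-→d13:-→d14:-→d15:-→d16:H3→d17:-→d18:-→d19:-→d20:H3→d21:-→d22:-→d23:-→d24:H3  best=H3
  add 197.0.0.0/8 -> H2 at depth 8
  add 197.64.0.0/10 -> H1 at depth 10
  add 192.0.0.0/2 -> H1 at depth 2
  - 20.106.36.0/24 clear@24
  add 197.80.0.0/12 -> H2 at depth 12
  add 197.92.153.168/29 -> H0 at depth 29
  - 197.92.153.169/32 clear@32
  ? 197.105.76.87  path d0:-→d1:-→d2:H1→d3:-→d4:-→d5:-→d6:-→d7:-→d8:H2→d9:-→d10:H1  best=H1
  - 192.0.0.0/2 clear@2
  ? 197.64.0.11  path d0:-→d1:-→d2:-→d3:-→d4:-→d5:-→d6:-→d7:-→d8:H2→d9:-→d10:H1→d11:-  best=H1
  add 197.92.144.0/20 -> H2 at depth 20
  ? 197.92.153.161  path d0:-→d1:-→d2:-→d3:-→d4:-→d5:-→d6:-→d7:-→d8:H2→d9:-→d10:H1→d11:-→d12:H2→d13:-→d14:-→d15:-→d16:-→d17:-→d18:-→d19:-→d20:H2→d21:-→d22:-→d23:-→d24:-→d25:-→d26:-→d27:-→d28:H2  best=H2
  add 197.92.153.128/25 -> H0 at depth 25
  - 197.92.153.168/29 clear@29
  ? 197.92.153.160  path d0:-→d1:-→d2:-→d3:-→d4:-→d5:-→d6:-→d7:-→d8:H2→d9:-→d10:H1→d11:-→d12:H2→d13:-→d14:-→d15:-→d16:-→d17:-→d18:-→d19:-→d20:H2→d21:-→d22:-→d23:-→d24:-→d25:H0→d26:-→d27:-→d28:H2  best=H2
  - 197.92.153.128/25 clear@25

== LOOKUPS ==
["H2","H2","H3","H3","H1","H1","H2","H2","H2","H1","H3","H1","H1","H2","H2"]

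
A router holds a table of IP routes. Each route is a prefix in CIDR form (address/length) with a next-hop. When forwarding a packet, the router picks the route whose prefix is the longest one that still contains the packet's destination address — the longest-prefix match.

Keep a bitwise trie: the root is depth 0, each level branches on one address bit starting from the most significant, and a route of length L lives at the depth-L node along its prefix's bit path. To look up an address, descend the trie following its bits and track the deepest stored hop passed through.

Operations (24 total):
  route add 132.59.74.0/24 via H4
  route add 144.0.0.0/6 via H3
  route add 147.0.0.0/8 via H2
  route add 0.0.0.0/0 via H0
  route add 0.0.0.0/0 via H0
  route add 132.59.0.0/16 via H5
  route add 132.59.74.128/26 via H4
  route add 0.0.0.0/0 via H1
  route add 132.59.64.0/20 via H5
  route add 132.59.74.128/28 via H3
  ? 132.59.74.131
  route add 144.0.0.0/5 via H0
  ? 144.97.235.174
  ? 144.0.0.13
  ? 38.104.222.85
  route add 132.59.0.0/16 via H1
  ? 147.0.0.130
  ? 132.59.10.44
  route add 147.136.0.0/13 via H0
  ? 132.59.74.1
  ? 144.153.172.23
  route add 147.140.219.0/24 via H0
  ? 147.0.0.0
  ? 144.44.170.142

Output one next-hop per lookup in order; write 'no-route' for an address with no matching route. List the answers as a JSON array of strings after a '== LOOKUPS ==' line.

Trace:
  + 132.59.74.0/24 (H4) depth=24
  + 144.0.0.0/6 (H3) depth=6
  + 147.0.0.0/8 (H2) depth=8
  + 0.0.0.0/0 (H0) depth=0
  + 0.0.0.0/0 (H0) depth=0
  + 132.59.0.0/16 (H5) depth=16
  + 132.59.74.128/26 (H4) depth=26
  + 0.0.0.0/0 (H1) depth=0
  + 132.59.64.0/20 (H5) depth=20
  + 132.59.74.128/28 (H3) depth=28
  lookup 132.59.74.131: bits 1000010000111011010010101000 walk d0:H1→d1:-→d2:-→d3:-→d4:-→d5:-→d6:-→d7:-→d8:-→d9:-→d10:-→d11:-→d12:-→d13:-→d14:-→d15:-→d16:H5→d17:-→d18:-→d19:-→d20:H5→d21:-→d22:-→d23:-→d24:H4→d25:-→d26:H4→d27:-→d28:H3 -> H3
  + 144.0.0.0/5 (H0) depth=5
  lookup 144.97.235.174: bits 100100 walk d0:H1→d1:-→d2:-→d3:-→d4:-→d5:H0→d6:H3 -> H3
  lookup 144.0.0.13: bits 100100 walk d0:H1→d1:-→d2:-→d3:-→d4:-→d5:H0→d6:H3 -> H3
  lookup 38.104.222.85: bits ε walk d0:H1 -> H1
  + 132.59.0.0/16 (H1) depth=16
  lookup 147.0.0.130: bits 10010011 walk d0:H1→d1:-→d2:-→d3:-→d4:-→d5:H0→d6:H3→d7:-→d8:H2 -> H2
  lookup 132.59.10.44: bits 10000100001110110 walk d0:H1→d1:-→d2:-→d3:-→d4:-→d5:-→d6:-→d7:-→d8:-→d9:-→d10:-→d11:-→d12:-→d13:-→d14:-→d15:-→d16:H1→d17:- -> H1
  + 147.136.0.0/13 (H0) depth=13
  lookup 132.59.74.1: bits 100001000011101101001010 walk d0:H1→d1:-→d2:-→d3:-→d4:-→d5:-→d6:-→d7:-→d8:-→d9:-→d10:-→d11:-→d12:-→d13:-→d14:-→d15:-→d16:H1→d17:-→d18:-→d19:-→d20:H5→d21:-→d22:-→d23:-→d24:H4 -> H4
  lookup 144.153.172.23: bits 100100 walk d0:H1→d1:-→d2:-→d3:-→d4:-→d5:H0→d6:H3 -> H3
  + 147.140.219.0/24 (H0) depth=24
  lookup 147.0.0.0: bits 10010011 walk d0:H1→d1:-→d2:-→d3:-→d4:-→d5:H0→d6:H3→d7:-→d8:H2 -> H2
  lookup 144.44.170.142: bits 100100 walk d0:H1→d1:-→d2:-→d3:-→d4:-→d5:H0→d6:H3 -> H3

== LOOKUPS ==
["H3","H3","H3","H1","H2","H1","H4","H3","H2","H3"]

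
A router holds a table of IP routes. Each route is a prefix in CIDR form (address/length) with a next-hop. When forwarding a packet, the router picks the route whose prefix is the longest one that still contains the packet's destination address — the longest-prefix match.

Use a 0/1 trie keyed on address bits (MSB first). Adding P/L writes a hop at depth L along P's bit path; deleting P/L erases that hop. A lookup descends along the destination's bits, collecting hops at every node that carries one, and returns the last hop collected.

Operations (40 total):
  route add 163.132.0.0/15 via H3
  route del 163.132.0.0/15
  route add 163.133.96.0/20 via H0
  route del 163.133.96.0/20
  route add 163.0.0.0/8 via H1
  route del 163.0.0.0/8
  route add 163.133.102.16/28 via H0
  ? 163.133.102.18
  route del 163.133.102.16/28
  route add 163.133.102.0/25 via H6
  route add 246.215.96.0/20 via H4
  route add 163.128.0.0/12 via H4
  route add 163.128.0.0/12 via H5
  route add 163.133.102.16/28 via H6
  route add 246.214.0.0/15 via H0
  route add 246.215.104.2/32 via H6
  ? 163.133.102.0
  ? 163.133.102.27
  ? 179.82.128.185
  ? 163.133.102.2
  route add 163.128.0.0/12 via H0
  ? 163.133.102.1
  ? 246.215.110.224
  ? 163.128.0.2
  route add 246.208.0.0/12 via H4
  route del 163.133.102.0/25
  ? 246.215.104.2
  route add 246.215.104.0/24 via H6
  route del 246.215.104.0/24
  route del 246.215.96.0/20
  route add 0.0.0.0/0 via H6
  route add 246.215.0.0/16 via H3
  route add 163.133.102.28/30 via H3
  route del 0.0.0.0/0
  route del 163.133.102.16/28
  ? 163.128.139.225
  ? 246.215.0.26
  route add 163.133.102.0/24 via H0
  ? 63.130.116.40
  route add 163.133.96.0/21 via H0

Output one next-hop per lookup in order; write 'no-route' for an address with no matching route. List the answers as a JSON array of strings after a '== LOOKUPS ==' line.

Apply in order:
  + 163.132.0.0/15 (H3) depth=15
  del 163.132.0.0/15 (clear depth 15)
  + 163.133.96.0/20 (H0) depth=20
  del 163.133.96.0/20 (clear depth 20)
  + 163.0.0.0/8 (H1) depth=8
  del 163.0.0.0/8 (clear depth 8)
  + 163.133.102.16/28 (H0) depth=28
  Q 163.133.102.18: descend 1010001110000101011001100001 ; hops seen [H0] ; pick H0
  del 163.133.102.16/28 (clear depth 28)
  + 163.133.102.0/25 (H6) depth=25
  + 246.215.96.0/20 (H4) depth=20
  + 163.128.0.0/12 (H4) depth=12
  + 163.128.0.0/12 (H5) depth=12
  + 163.133.102.16/28 (H6) depth=28
  + 246.214.0.0/15 (H0) depth=15
  + 246.215.104.2/32 (H6) depth=32
  Q 163.133.102.0: descend 101000111000010101100110000 ; hops seen [H5,H6] ; pick H6
  Q 163.133.102.27: descend 1010001110000101011001100001 ; hops seen [H5,H6,H6] ; pick H6
  Q 179.82.128.185: descend 101 ; hops seen [∅] ; pick no-route
  Q 163.133.102.2: descend 101000111000010101100110000 ; hops seen [H5,H6] ; pick H6
  + 163.128.0.0/12 (H0) depth=12
  Q 163.133.102.1: descend 101000111000010101100110000 ; hops seen [H0,H6] ; pick H6
  Q 246.215.110.224: descend 111101101101011101101 ; hops seen [H0,H4] ; pick H4
  Q 163.128.0.2: descend 1010001110000 ; hops seen [H0] ; pick H0
  + 246.208.0.0/12 (H4) depth=12
  del 163.133.102.0/25 (clear depth 25)
  Q 246.215.104.2: descend 11110110110101110110100000000010 ; hops seen [H4,H0,H4,H6] ; pick H6
  + 246.215.104.0/24 (H6) depth=24
  del 246.215.104.0/24 (clear depth 24)
  del 246.215.96.0/20 (clear depth 20)
  + 0.0.0.0/0 (H6) depth=0
  + 246.215.0.0/16 (H3) depth=16
  + 163.133.102.28/30 (H3) depth=30
  del 0.0.0.0/0 (clear depth 0)
  del 163.133.102.16/28 (clear depth 28)
  Q 163.128.139.225: descend 1010001110000 ; hops seen [H0] ; pick H0
  Q 246.215.0.26: descend 11110110110101110 ; hops seen [H4,H0,H3] ; pick H3
  + 163.133.102.0/24 (H0) depth=24
  Q 63.130.116.40: descend ε ; hops seen [∅] ; pick no-route
  + 163.133.96.0/21 (H0) depth=21

== LOOKUPS ==
["H0","H6","H6","no-route","H6","H6","H4","H0","H6","H0","H3","no-route"]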